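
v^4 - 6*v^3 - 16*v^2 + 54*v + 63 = (v - 7)*(v - 3)*(v + 1)*(v + 3)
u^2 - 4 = (u - 2)*(u + 2)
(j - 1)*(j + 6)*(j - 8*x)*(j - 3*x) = j^4 - 11*j^3*x + 5*j^3 + 24*j^2*x^2 - 55*j^2*x - 6*j^2 + 120*j*x^2 + 66*j*x - 144*x^2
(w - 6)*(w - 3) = w^2 - 9*w + 18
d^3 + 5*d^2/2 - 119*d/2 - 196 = (d - 8)*(d + 7/2)*(d + 7)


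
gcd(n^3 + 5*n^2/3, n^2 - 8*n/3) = n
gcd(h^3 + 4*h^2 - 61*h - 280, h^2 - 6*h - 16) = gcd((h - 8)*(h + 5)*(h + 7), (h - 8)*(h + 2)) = h - 8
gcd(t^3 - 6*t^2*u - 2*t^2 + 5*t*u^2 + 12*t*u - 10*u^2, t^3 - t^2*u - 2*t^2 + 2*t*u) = t^2 - t*u - 2*t + 2*u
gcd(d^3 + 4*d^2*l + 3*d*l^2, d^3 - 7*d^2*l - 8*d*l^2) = d^2 + d*l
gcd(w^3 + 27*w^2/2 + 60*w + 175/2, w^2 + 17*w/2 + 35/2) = w^2 + 17*w/2 + 35/2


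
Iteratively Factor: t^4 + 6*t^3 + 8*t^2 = (t + 2)*(t^3 + 4*t^2) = t*(t + 2)*(t^2 + 4*t) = t^2*(t + 2)*(t + 4)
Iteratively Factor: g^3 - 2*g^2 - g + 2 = (g - 2)*(g^2 - 1) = (g - 2)*(g + 1)*(g - 1)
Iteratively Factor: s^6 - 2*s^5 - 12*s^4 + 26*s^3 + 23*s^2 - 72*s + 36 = (s - 2)*(s^5 - 12*s^3 + 2*s^2 + 27*s - 18) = (s - 3)*(s - 2)*(s^4 + 3*s^3 - 3*s^2 - 7*s + 6) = (s - 3)*(s - 2)*(s + 2)*(s^3 + s^2 - 5*s + 3) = (s - 3)*(s - 2)*(s + 2)*(s + 3)*(s^2 - 2*s + 1) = (s - 3)*(s - 2)*(s - 1)*(s + 2)*(s + 3)*(s - 1)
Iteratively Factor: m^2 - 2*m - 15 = (m - 5)*(m + 3)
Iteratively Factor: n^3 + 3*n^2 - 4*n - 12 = (n - 2)*(n^2 + 5*n + 6) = (n - 2)*(n + 2)*(n + 3)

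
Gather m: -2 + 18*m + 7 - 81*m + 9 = 14 - 63*m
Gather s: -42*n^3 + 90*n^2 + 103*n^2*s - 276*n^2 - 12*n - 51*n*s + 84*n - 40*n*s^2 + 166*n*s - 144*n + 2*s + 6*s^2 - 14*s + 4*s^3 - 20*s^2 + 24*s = -42*n^3 - 186*n^2 - 72*n + 4*s^3 + s^2*(-40*n - 14) + s*(103*n^2 + 115*n + 12)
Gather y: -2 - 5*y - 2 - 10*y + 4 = -15*y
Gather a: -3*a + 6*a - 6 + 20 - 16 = 3*a - 2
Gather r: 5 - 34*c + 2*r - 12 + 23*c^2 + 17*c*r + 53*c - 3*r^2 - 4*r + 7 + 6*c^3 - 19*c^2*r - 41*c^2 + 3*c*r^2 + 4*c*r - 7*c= 6*c^3 - 18*c^2 + 12*c + r^2*(3*c - 3) + r*(-19*c^2 + 21*c - 2)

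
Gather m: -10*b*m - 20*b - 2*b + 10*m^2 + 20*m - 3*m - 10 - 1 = -22*b + 10*m^2 + m*(17 - 10*b) - 11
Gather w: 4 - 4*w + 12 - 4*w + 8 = 24 - 8*w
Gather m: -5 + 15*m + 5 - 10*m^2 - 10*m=-10*m^2 + 5*m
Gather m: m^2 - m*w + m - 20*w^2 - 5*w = m^2 + m*(1 - w) - 20*w^2 - 5*w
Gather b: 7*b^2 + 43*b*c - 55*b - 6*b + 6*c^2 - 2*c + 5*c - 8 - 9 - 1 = 7*b^2 + b*(43*c - 61) + 6*c^2 + 3*c - 18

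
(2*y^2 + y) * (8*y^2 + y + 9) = 16*y^4 + 10*y^3 + 19*y^2 + 9*y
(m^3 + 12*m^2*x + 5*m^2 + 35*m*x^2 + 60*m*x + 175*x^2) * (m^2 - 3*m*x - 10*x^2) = m^5 + 9*m^4*x + 5*m^4 - 11*m^3*x^2 + 45*m^3*x - 225*m^2*x^3 - 55*m^2*x^2 - 350*m*x^4 - 1125*m*x^3 - 1750*x^4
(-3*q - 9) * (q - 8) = -3*q^2 + 15*q + 72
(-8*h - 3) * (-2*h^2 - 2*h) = 16*h^3 + 22*h^2 + 6*h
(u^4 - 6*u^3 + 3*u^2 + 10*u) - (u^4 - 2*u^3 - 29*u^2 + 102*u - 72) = -4*u^3 + 32*u^2 - 92*u + 72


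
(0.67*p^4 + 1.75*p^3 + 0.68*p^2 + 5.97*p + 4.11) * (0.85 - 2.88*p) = -1.9296*p^5 - 4.4705*p^4 - 0.4709*p^3 - 16.6156*p^2 - 6.7623*p + 3.4935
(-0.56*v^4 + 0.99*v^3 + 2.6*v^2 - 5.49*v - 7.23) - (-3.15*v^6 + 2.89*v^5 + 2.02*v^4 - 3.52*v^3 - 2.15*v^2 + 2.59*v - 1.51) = 3.15*v^6 - 2.89*v^5 - 2.58*v^4 + 4.51*v^3 + 4.75*v^2 - 8.08*v - 5.72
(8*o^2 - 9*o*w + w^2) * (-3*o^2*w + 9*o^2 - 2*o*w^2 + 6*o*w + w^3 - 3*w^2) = -24*o^4*w + 72*o^4 + 11*o^3*w^2 - 33*o^3*w + 23*o^2*w^3 - 69*o^2*w^2 - 11*o*w^4 + 33*o*w^3 + w^5 - 3*w^4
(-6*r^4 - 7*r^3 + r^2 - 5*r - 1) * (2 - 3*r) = 18*r^5 + 9*r^4 - 17*r^3 + 17*r^2 - 7*r - 2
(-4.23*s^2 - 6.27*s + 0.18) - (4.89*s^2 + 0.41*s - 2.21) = -9.12*s^2 - 6.68*s + 2.39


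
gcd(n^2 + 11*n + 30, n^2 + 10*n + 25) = n + 5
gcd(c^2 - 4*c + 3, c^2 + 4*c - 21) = c - 3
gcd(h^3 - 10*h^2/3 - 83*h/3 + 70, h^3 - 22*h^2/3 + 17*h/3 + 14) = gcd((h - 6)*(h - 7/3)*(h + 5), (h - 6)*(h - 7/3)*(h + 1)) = h^2 - 25*h/3 + 14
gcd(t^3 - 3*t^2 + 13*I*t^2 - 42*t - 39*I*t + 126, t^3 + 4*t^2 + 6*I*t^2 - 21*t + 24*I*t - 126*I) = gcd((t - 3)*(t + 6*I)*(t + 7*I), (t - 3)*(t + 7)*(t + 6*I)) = t^2 + t*(-3 + 6*I) - 18*I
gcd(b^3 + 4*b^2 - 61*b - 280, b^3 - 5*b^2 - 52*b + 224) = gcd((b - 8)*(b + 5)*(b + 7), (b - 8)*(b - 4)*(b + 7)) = b^2 - b - 56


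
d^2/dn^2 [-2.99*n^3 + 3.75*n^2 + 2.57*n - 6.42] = 7.5 - 17.94*n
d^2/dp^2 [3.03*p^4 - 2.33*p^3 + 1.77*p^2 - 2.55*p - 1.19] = 36.36*p^2 - 13.98*p + 3.54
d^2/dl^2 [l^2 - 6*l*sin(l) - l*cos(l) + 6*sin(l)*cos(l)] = 6*l*sin(l) + l*cos(l) + 2*sin(l) - 12*sin(2*l) - 12*cos(l) + 2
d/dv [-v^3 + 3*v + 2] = 3 - 3*v^2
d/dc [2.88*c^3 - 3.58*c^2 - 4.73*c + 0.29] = 8.64*c^2 - 7.16*c - 4.73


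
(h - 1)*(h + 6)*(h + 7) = h^3 + 12*h^2 + 29*h - 42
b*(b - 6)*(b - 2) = b^3 - 8*b^2 + 12*b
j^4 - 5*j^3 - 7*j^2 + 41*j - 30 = (j - 5)*(j - 2)*(j - 1)*(j + 3)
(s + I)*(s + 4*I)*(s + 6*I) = s^3 + 11*I*s^2 - 34*s - 24*I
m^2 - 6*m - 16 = (m - 8)*(m + 2)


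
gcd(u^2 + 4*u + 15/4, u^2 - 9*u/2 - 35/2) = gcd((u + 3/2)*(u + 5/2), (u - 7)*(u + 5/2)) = u + 5/2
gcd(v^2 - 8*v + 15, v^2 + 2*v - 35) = v - 5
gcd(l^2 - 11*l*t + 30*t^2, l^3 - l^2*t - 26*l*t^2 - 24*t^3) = -l + 6*t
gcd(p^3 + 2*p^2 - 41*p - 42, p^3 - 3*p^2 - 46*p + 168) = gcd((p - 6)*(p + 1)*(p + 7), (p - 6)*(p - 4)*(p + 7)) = p^2 + p - 42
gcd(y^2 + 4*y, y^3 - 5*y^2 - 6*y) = y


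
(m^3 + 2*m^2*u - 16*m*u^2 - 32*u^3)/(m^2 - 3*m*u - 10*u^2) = (-m^2 + 16*u^2)/(-m + 5*u)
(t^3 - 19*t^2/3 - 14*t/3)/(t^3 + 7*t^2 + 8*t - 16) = t*(3*t^2 - 19*t - 14)/(3*(t^3 + 7*t^2 + 8*t - 16))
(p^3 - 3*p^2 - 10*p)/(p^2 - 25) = p*(p + 2)/(p + 5)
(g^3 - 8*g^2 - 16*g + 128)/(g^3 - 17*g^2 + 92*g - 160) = (g + 4)/(g - 5)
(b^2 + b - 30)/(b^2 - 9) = (b^2 + b - 30)/(b^2 - 9)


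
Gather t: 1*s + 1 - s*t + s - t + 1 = 2*s + t*(-s - 1) + 2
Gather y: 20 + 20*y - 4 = 20*y + 16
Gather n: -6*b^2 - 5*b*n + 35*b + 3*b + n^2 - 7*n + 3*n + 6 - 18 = -6*b^2 + 38*b + n^2 + n*(-5*b - 4) - 12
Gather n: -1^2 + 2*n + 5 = 2*n + 4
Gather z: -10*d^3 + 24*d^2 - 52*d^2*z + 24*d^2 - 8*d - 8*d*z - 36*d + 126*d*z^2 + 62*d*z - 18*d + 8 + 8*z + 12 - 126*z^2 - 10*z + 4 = -10*d^3 + 48*d^2 - 62*d + z^2*(126*d - 126) + z*(-52*d^2 + 54*d - 2) + 24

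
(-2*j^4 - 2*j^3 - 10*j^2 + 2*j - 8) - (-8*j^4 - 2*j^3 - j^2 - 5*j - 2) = 6*j^4 - 9*j^2 + 7*j - 6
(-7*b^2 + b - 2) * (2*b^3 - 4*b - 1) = -14*b^5 + 2*b^4 + 24*b^3 + 3*b^2 + 7*b + 2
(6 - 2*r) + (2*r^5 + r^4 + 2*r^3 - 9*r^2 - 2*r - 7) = 2*r^5 + r^4 + 2*r^3 - 9*r^2 - 4*r - 1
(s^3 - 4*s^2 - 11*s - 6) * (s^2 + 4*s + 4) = s^5 - 23*s^3 - 66*s^2 - 68*s - 24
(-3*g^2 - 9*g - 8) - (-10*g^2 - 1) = 7*g^2 - 9*g - 7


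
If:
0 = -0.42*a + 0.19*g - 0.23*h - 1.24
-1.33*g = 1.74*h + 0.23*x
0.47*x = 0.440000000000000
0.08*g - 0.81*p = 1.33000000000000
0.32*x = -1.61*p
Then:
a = 9.95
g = 14.74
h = -11.39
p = -0.19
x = 0.94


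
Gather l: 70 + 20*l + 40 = 20*l + 110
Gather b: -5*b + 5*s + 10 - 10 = -5*b + 5*s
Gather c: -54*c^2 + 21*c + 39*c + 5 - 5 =-54*c^2 + 60*c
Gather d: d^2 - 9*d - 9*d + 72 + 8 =d^2 - 18*d + 80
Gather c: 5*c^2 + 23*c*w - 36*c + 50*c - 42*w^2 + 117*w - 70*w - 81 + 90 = 5*c^2 + c*(23*w + 14) - 42*w^2 + 47*w + 9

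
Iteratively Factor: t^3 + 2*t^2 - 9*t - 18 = (t + 3)*(t^2 - t - 6) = (t + 2)*(t + 3)*(t - 3)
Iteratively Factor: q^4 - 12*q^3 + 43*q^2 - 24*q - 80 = (q - 4)*(q^3 - 8*q^2 + 11*q + 20) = (q - 4)*(q + 1)*(q^2 - 9*q + 20) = (q - 5)*(q - 4)*(q + 1)*(q - 4)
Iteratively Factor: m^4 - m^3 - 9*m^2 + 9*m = (m)*(m^3 - m^2 - 9*m + 9) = m*(m + 3)*(m^2 - 4*m + 3) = m*(m - 3)*(m + 3)*(m - 1)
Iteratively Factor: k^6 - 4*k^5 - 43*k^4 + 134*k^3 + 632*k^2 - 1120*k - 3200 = (k + 2)*(k^5 - 6*k^4 - 31*k^3 + 196*k^2 + 240*k - 1600) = (k - 4)*(k + 2)*(k^4 - 2*k^3 - 39*k^2 + 40*k + 400) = (k - 5)*(k - 4)*(k + 2)*(k^3 + 3*k^2 - 24*k - 80) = (k - 5)*(k - 4)*(k + 2)*(k + 4)*(k^2 - k - 20) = (k - 5)*(k - 4)*(k + 2)*(k + 4)^2*(k - 5)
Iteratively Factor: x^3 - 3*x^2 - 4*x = (x - 4)*(x^2 + x) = (x - 4)*(x + 1)*(x)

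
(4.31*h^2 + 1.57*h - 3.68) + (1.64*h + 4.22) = 4.31*h^2 + 3.21*h + 0.54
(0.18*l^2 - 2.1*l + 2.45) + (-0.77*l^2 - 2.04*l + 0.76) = -0.59*l^2 - 4.14*l + 3.21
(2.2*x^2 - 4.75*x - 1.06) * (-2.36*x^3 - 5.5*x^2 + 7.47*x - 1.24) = -5.192*x^5 - 0.890000000000002*x^4 + 45.0606*x^3 - 32.3805*x^2 - 2.0282*x + 1.3144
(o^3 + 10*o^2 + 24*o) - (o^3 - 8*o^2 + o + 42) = 18*o^2 + 23*o - 42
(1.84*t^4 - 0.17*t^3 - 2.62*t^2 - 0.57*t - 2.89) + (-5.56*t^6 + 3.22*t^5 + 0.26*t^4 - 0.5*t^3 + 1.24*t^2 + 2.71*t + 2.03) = -5.56*t^6 + 3.22*t^5 + 2.1*t^4 - 0.67*t^3 - 1.38*t^2 + 2.14*t - 0.86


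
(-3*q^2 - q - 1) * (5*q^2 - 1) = -15*q^4 - 5*q^3 - 2*q^2 + q + 1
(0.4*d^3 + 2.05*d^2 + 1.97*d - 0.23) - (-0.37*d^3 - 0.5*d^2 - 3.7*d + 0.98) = 0.77*d^3 + 2.55*d^2 + 5.67*d - 1.21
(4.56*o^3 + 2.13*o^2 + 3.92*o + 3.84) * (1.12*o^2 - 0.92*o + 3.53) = 5.1072*o^5 - 1.8096*o^4 + 18.5276*o^3 + 8.2133*o^2 + 10.3048*o + 13.5552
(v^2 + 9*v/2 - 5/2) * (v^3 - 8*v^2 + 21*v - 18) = v^5 - 7*v^4/2 - 35*v^3/2 + 193*v^2/2 - 267*v/2 + 45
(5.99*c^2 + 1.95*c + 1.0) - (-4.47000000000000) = 5.99*c^2 + 1.95*c + 5.47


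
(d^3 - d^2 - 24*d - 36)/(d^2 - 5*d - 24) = (d^2 - 4*d - 12)/(d - 8)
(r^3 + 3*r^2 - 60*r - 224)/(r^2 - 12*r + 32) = (r^2 + 11*r + 28)/(r - 4)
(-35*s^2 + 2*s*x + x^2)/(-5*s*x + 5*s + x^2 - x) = (7*s + x)/(x - 1)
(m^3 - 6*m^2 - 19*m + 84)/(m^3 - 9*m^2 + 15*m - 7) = (m^2 + m - 12)/(m^2 - 2*m + 1)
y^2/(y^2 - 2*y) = y/(y - 2)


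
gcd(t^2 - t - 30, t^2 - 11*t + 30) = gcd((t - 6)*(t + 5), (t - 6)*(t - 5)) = t - 6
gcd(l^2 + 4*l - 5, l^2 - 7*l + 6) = l - 1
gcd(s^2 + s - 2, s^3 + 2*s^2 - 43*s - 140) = 1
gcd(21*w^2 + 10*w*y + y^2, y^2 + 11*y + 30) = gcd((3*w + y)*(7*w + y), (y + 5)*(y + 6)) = 1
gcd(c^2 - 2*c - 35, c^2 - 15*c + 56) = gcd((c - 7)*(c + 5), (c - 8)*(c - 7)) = c - 7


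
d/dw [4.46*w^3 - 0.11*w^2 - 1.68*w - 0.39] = 13.38*w^2 - 0.22*w - 1.68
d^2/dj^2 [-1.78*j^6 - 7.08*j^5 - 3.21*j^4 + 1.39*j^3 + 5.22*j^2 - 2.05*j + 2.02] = -53.4*j^4 - 141.6*j^3 - 38.52*j^2 + 8.34*j + 10.44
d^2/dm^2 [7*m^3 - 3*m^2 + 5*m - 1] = 42*m - 6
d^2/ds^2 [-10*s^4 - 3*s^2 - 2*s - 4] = -120*s^2 - 6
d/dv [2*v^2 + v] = 4*v + 1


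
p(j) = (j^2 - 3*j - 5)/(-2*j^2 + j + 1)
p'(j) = (2*j - 3)/(-2*j^2 + j + 1) + (4*j - 1)*(j^2 - 3*j - 5)/(-2*j^2 + j + 1)^2 = (-5*j^2 - 18*j + 2)/(4*j^4 - 4*j^3 - 3*j^2 + 2*j + 1)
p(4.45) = -0.04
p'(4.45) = -0.15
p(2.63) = 0.59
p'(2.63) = -0.77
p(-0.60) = 8.88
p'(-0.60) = 107.42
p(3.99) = 0.04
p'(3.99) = -0.21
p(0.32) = -5.25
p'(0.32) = -3.43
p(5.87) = -0.19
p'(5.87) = -0.07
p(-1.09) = 0.22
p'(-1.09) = 2.58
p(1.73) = 2.21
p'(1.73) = -4.16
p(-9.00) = -0.61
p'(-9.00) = -0.00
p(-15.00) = -0.57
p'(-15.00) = 0.00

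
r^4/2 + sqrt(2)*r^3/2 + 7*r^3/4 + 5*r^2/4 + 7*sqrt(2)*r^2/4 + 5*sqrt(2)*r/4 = r*(r/2 + 1/2)*(r + 5/2)*(r + sqrt(2))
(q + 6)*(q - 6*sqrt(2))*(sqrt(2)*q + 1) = sqrt(2)*q^3 - 11*q^2 + 6*sqrt(2)*q^2 - 66*q - 6*sqrt(2)*q - 36*sqrt(2)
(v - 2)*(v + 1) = v^2 - v - 2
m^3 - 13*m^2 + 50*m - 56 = (m - 7)*(m - 4)*(m - 2)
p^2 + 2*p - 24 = (p - 4)*(p + 6)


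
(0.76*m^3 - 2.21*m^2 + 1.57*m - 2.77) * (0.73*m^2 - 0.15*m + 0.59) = 0.5548*m^5 - 1.7273*m^4 + 1.926*m^3 - 3.5615*m^2 + 1.3418*m - 1.6343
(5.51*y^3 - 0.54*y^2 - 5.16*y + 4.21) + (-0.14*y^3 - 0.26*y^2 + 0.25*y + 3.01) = 5.37*y^3 - 0.8*y^2 - 4.91*y + 7.22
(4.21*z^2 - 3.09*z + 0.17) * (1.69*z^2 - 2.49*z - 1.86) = 7.1149*z^4 - 15.705*z^3 + 0.1508*z^2 + 5.3241*z - 0.3162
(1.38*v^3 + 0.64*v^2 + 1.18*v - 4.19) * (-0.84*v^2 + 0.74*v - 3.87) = -1.1592*v^5 + 0.4836*v^4 - 5.8582*v^3 + 1.916*v^2 - 7.6672*v + 16.2153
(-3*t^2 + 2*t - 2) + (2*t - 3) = -3*t^2 + 4*t - 5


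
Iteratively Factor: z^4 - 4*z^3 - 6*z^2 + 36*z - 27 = (z - 3)*(z^3 - z^2 - 9*z + 9) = (z - 3)*(z + 3)*(z^2 - 4*z + 3) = (z - 3)^2*(z + 3)*(z - 1)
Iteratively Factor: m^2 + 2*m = (m + 2)*(m)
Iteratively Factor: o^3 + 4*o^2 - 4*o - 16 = (o + 2)*(o^2 + 2*o - 8) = (o - 2)*(o + 2)*(o + 4)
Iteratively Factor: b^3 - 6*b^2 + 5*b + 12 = (b + 1)*(b^2 - 7*b + 12) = (b - 4)*(b + 1)*(b - 3)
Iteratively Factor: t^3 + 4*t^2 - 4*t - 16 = (t + 4)*(t^2 - 4) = (t + 2)*(t + 4)*(t - 2)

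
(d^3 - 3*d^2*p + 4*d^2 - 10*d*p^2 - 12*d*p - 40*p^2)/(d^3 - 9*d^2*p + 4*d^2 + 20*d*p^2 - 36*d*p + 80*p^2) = (-d - 2*p)/(-d + 4*p)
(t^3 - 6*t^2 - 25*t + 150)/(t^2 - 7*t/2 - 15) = 2*(t^2 - 25)/(2*t + 5)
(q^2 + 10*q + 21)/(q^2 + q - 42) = (q + 3)/(q - 6)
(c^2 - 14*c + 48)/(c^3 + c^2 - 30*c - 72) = (c - 8)/(c^2 + 7*c + 12)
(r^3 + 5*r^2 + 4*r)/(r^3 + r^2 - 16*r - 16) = r/(r - 4)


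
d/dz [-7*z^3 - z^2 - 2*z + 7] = -21*z^2 - 2*z - 2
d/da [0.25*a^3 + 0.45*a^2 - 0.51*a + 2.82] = 0.75*a^2 + 0.9*a - 0.51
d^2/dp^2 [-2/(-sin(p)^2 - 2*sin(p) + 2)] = 4*(-2*sin(p)^4 - 3*sin(p)^3 - 3*sin(p)^2 + 4*sin(p) + 6)/(sin(p)^2 + 2*sin(p) - 2)^3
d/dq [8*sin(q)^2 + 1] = 8*sin(2*q)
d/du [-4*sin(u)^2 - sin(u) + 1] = -(8*sin(u) + 1)*cos(u)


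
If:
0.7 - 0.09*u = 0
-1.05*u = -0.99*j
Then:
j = 8.25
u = 7.78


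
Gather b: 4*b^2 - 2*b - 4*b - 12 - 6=4*b^2 - 6*b - 18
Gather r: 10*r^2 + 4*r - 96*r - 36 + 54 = 10*r^2 - 92*r + 18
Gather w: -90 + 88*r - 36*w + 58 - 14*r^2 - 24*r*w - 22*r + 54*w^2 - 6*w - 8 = -14*r^2 + 66*r + 54*w^2 + w*(-24*r - 42) - 40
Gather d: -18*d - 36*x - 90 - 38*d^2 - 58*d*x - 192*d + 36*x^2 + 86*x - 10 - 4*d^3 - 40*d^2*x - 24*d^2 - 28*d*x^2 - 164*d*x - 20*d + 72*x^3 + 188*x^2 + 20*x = -4*d^3 + d^2*(-40*x - 62) + d*(-28*x^2 - 222*x - 230) + 72*x^3 + 224*x^2 + 70*x - 100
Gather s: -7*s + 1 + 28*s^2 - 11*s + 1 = 28*s^2 - 18*s + 2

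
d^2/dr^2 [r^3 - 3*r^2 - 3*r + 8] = 6*r - 6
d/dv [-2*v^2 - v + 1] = -4*v - 1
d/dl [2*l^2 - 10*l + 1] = 4*l - 10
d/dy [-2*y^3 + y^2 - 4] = 2*y*(1 - 3*y)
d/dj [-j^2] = -2*j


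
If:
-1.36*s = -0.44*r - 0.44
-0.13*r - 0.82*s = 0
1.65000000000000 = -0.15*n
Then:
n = -11.00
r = -0.67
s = 0.11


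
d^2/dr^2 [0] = 0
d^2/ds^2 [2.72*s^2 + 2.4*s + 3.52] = 5.44000000000000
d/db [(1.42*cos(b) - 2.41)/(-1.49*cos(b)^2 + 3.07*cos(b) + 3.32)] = (-2.1158*cos(b)^2 + 7.1818*cos(b) - 12.1131)*sin(b)/(2.2201*cos(b)^4 - 9.1486*cos(b)^3 - 0.4687*cos(b)^2 + 20.3848*cos(b) + 11.0224)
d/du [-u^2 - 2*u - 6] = -2*u - 2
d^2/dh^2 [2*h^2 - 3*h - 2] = 4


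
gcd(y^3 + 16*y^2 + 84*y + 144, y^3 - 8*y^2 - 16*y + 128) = y + 4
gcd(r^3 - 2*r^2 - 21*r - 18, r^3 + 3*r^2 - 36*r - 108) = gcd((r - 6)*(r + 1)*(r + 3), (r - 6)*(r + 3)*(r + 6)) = r^2 - 3*r - 18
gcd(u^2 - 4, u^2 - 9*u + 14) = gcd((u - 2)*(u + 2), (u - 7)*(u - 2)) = u - 2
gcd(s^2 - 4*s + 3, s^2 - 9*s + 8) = s - 1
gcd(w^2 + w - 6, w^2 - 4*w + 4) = w - 2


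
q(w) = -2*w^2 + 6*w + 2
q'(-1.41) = 11.64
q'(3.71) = -8.84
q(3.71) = -3.27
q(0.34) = 3.81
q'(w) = 6 - 4*w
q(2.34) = 5.09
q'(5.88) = -17.52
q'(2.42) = -3.68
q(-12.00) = -358.00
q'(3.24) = -6.96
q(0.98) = 5.96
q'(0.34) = 4.64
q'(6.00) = -18.00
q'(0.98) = 2.08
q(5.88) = -31.87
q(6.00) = -34.00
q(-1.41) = -10.44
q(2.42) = 4.81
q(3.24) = 0.44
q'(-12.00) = 54.00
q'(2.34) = -3.36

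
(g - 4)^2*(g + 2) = g^3 - 6*g^2 + 32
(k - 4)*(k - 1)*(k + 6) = k^3 + k^2 - 26*k + 24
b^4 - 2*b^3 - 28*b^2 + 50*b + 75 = (b - 5)*(b - 3)*(b + 1)*(b + 5)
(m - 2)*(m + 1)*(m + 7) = m^3 + 6*m^2 - 9*m - 14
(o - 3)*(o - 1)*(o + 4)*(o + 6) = o^4 + 6*o^3 - 13*o^2 - 66*o + 72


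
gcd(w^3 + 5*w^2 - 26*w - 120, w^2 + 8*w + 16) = w + 4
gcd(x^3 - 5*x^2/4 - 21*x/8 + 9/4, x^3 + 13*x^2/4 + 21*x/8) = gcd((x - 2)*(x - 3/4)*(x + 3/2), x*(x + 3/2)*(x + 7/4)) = x + 3/2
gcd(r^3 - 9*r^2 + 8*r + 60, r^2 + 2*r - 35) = r - 5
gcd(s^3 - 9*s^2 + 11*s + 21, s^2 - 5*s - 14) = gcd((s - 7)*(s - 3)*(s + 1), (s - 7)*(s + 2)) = s - 7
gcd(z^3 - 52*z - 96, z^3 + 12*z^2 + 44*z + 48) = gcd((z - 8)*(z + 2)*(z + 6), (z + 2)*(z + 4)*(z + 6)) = z^2 + 8*z + 12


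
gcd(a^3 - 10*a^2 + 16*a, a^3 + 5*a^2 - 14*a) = a^2 - 2*a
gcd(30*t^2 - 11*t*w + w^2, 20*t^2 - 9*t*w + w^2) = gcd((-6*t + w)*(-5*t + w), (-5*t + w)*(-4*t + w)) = 5*t - w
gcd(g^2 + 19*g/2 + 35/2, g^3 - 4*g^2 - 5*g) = 1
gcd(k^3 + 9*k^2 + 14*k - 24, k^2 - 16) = k + 4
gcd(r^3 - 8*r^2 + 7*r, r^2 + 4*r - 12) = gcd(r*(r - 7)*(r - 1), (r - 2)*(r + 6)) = 1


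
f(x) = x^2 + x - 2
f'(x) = 2*x + 1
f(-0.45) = -2.25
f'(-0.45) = 0.10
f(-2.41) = 1.40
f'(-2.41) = -3.82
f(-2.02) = 0.06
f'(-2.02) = -3.04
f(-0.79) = -2.17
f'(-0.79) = -0.58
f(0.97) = -0.09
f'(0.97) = 2.94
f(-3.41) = 6.22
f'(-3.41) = -5.82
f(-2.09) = 0.28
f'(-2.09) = -3.18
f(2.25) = 5.31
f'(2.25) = 5.50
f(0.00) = -2.00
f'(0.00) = 1.00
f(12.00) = 154.00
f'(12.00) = 25.00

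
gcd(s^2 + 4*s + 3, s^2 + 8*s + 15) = s + 3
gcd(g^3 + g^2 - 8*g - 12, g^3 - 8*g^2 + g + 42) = g^2 - g - 6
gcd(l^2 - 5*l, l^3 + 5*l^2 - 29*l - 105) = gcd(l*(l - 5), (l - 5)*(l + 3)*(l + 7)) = l - 5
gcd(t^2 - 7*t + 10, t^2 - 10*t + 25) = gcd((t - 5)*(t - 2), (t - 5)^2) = t - 5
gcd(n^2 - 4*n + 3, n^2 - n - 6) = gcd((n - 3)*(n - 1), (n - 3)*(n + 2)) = n - 3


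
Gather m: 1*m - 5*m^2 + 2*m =-5*m^2 + 3*m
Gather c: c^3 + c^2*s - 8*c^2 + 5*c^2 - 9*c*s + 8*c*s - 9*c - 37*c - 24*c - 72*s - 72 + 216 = c^3 + c^2*(s - 3) + c*(-s - 70) - 72*s + 144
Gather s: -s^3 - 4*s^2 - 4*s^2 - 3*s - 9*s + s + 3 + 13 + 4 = -s^3 - 8*s^2 - 11*s + 20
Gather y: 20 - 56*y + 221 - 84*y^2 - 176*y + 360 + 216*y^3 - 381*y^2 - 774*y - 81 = 216*y^3 - 465*y^2 - 1006*y + 520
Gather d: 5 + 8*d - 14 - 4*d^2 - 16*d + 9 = -4*d^2 - 8*d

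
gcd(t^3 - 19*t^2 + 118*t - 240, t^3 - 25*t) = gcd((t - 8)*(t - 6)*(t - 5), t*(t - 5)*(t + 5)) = t - 5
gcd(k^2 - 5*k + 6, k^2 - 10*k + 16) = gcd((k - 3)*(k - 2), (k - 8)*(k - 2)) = k - 2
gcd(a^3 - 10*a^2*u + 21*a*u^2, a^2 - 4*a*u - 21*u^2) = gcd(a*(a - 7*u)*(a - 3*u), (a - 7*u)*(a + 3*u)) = -a + 7*u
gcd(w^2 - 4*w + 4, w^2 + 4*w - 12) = w - 2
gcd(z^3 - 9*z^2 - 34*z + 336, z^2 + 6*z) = z + 6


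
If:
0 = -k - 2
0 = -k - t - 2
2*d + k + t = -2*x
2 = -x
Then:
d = 3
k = -2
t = 0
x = -2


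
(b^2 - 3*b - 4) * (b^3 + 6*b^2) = b^5 + 3*b^4 - 22*b^3 - 24*b^2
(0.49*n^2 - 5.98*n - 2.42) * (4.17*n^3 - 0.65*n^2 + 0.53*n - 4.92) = 2.0433*n^5 - 25.2551*n^4 - 5.9447*n^3 - 4.0072*n^2 + 28.139*n + 11.9064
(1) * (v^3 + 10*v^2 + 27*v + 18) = v^3 + 10*v^2 + 27*v + 18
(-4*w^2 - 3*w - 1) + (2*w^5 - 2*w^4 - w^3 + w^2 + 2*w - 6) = 2*w^5 - 2*w^4 - w^3 - 3*w^2 - w - 7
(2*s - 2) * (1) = 2*s - 2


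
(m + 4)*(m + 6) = m^2 + 10*m + 24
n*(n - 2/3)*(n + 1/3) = n^3 - n^2/3 - 2*n/9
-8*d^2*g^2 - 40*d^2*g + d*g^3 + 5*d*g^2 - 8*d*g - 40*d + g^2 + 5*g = (-8*d + g)*(g + 5)*(d*g + 1)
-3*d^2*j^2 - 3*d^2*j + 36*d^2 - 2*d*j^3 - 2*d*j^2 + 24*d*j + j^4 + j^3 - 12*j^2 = (-3*d + j)*(d + j)*(j - 3)*(j + 4)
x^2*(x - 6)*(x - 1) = x^4 - 7*x^3 + 6*x^2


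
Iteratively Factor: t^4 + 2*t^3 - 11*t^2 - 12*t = (t + 1)*(t^3 + t^2 - 12*t) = (t + 1)*(t + 4)*(t^2 - 3*t) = (t - 3)*(t + 1)*(t + 4)*(t)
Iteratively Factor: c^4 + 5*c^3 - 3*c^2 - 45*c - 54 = (c - 3)*(c^3 + 8*c^2 + 21*c + 18) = (c - 3)*(c + 2)*(c^2 + 6*c + 9) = (c - 3)*(c + 2)*(c + 3)*(c + 3)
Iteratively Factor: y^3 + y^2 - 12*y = (y - 3)*(y^2 + 4*y) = (y - 3)*(y + 4)*(y)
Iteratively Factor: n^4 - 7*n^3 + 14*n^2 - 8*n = (n - 1)*(n^3 - 6*n^2 + 8*n) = (n - 2)*(n - 1)*(n^2 - 4*n) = (n - 4)*(n - 2)*(n - 1)*(n)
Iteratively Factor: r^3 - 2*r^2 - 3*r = (r)*(r^2 - 2*r - 3) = r*(r - 3)*(r + 1)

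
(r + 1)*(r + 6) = r^2 + 7*r + 6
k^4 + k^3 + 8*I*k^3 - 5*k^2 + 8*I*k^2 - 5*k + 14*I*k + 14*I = (k + 2*I)*(k + 7*I)*(-I*k - I)*(I*k + 1)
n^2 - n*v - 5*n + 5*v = (n - 5)*(n - v)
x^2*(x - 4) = x^3 - 4*x^2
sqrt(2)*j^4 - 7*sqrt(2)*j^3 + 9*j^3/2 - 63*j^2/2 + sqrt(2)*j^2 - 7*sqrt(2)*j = j*(j - 7)*(j + 2*sqrt(2))*(sqrt(2)*j + 1/2)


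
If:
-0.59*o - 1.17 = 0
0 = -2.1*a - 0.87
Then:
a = -0.41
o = -1.98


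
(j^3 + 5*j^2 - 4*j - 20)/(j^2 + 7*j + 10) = j - 2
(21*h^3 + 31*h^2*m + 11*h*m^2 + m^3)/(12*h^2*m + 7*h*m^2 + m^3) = (7*h^2 + 8*h*m + m^2)/(m*(4*h + m))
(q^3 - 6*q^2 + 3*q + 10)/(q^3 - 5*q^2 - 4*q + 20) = (q + 1)/(q + 2)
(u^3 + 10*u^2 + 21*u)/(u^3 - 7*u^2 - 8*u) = (u^2 + 10*u + 21)/(u^2 - 7*u - 8)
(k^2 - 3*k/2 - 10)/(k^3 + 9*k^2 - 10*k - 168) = (k + 5/2)/(k^2 + 13*k + 42)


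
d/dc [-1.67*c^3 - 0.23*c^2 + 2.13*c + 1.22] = -5.01*c^2 - 0.46*c + 2.13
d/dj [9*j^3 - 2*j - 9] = 27*j^2 - 2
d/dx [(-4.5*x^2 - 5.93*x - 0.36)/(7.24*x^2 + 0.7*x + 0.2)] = (39.7832*x^2 + 3.4128*x - 0.934)/(52.4176*x^4 + 10.136*x^3 + 3.386*x^2 + 0.28*x + 0.04)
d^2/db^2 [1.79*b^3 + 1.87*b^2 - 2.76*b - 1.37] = 10.74*b + 3.74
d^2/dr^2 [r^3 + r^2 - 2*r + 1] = 6*r + 2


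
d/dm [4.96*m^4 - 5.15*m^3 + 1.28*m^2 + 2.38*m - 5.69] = 19.84*m^3 - 15.45*m^2 + 2.56*m + 2.38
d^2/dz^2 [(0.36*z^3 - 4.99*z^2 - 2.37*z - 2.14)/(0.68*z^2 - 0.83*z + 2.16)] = (2.22044604925031e-16*z^5 - 3.5527136788005e-15*z^4 - 8.386016*z^3 + 34.166208*z^2 + 38.210928*z - 51.722588)/(0.314432*z^6 - 1.151376*z^5 + 4.401708*z^4 - 7.886411*z^3 + 13.981896*z^2 - 11.617344*z + 10.077696)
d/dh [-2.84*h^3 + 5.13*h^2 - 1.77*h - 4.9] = -8.52*h^2 + 10.26*h - 1.77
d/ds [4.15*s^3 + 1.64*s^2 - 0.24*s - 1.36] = 12.45*s^2 + 3.28*s - 0.24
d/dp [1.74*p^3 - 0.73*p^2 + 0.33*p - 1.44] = 5.22*p^2 - 1.46*p + 0.33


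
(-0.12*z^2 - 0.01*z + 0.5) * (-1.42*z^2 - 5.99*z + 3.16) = 0.1704*z^4 + 0.733*z^3 - 1.0293*z^2 - 3.0266*z + 1.58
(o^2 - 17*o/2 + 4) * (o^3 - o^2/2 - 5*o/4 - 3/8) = o^5 - 9*o^4 + 7*o^3 + 33*o^2/4 - 29*o/16 - 3/2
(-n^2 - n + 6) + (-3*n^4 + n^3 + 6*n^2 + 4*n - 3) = -3*n^4 + n^3 + 5*n^2 + 3*n + 3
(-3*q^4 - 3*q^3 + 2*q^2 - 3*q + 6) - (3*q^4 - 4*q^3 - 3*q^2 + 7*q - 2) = -6*q^4 + q^3 + 5*q^2 - 10*q + 8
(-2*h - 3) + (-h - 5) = -3*h - 8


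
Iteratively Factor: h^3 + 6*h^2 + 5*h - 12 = (h + 3)*(h^2 + 3*h - 4) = (h - 1)*(h + 3)*(h + 4)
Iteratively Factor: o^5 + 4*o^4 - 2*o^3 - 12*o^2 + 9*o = (o + 3)*(o^4 + o^3 - 5*o^2 + 3*o) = (o + 3)^2*(o^3 - 2*o^2 + o) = (o - 1)*(o + 3)^2*(o^2 - o) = (o - 1)^2*(o + 3)^2*(o)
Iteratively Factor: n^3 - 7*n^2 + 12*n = (n - 4)*(n^2 - 3*n) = (n - 4)*(n - 3)*(n)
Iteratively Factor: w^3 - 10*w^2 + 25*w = (w - 5)*(w^2 - 5*w) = (w - 5)^2*(w)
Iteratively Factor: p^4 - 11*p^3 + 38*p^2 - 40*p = (p)*(p^3 - 11*p^2 + 38*p - 40) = p*(p - 5)*(p^2 - 6*p + 8) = p*(p - 5)*(p - 2)*(p - 4)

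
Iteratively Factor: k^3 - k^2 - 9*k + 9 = (k + 3)*(k^2 - 4*k + 3) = (k - 1)*(k + 3)*(k - 3)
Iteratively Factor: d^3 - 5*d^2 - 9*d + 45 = (d + 3)*(d^2 - 8*d + 15) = (d - 3)*(d + 3)*(d - 5)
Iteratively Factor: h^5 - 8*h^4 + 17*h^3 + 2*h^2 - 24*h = (h - 4)*(h^4 - 4*h^3 + h^2 + 6*h) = (h - 4)*(h + 1)*(h^3 - 5*h^2 + 6*h) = (h - 4)*(h - 3)*(h + 1)*(h^2 - 2*h) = h*(h - 4)*(h - 3)*(h + 1)*(h - 2)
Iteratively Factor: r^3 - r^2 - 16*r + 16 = (r - 4)*(r^2 + 3*r - 4) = (r - 4)*(r - 1)*(r + 4)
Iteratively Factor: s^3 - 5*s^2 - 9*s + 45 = (s + 3)*(s^2 - 8*s + 15) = (s - 5)*(s + 3)*(s - 3)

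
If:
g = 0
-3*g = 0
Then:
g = 0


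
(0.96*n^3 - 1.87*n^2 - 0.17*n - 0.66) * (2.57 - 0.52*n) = -0.4992*n^4 + 3.4396*n^3 - 4.7175*n^2 - 0.0937*n - 1.6962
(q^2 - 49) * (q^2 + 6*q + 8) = q^4 + 6*q^3 - 41*q^2 - 294*q - 392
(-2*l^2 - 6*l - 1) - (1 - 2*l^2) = -6*l - 2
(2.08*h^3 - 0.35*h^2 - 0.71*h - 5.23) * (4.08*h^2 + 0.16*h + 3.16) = 8.4864*h^5 - 1.0952*h^4 + 3.62*h^3 - 22.558*h^2 - 3.0804*h - 16.5268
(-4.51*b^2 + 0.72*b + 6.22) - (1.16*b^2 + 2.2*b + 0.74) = -5.67*b^2 - 1.48*b + 5.48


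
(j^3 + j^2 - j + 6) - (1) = j^3 + j^2 - j + 5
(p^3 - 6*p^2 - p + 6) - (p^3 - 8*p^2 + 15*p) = 2*p^2 - 16*p + 6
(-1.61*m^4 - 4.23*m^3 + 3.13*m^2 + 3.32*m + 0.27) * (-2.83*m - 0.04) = 4.5563*m^5 + 12.0353*m^4 - 8.6887*m^3 - 9.5208*m^2 - 0.8969*m - 0.0108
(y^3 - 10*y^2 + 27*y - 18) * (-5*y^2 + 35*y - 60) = -5*y^5 + 85*y^4 - 545*y^3 + 1635*y^2 - 2250*y + 1080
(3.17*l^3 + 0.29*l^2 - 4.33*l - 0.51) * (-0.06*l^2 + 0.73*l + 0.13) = -0.1902*l^5 + 2.2967*l^4 + 0.8836*l^3 - 3.0926*l^2 - 0.9352*l - 0.0663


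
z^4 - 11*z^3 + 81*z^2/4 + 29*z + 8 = (z - 8)*(z - 4)*(z + 1/2)^2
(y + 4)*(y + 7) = y^2 + 11*y + 28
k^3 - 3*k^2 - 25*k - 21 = (k - 7)*(k + 1)*(k + 3)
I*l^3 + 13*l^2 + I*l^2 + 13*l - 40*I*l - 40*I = (l - 8*I)*(l - 5*I)*(I*l + I)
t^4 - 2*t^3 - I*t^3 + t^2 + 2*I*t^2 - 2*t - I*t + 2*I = (t - 2)*(t - I)^2*(t + I)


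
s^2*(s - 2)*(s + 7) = s^4 + 5*s^3 - 14*s^2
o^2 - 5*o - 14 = (o - 7)*(o + 2)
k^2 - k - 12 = (k - 4)*(k + 3)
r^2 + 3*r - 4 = (r - 1)*(r + 4)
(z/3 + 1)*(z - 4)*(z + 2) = z^3/3 + z^2/3 - 14*z/3 - 8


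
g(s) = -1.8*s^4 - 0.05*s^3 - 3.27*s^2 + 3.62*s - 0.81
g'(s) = -7.2*s^3 - 0.15*s^2 - 6.54*s + 3.62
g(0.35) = 0.03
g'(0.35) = 1.00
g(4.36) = -701.79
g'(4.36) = -624.50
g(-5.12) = -1335.31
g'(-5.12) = 999.54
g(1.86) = -27.26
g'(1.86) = -55.39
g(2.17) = -48.78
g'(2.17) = -84.85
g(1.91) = -30.13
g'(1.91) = -59.59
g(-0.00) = -0.81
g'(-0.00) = 3.62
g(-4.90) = -1128.84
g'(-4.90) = 879.14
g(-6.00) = -2462.25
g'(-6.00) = 1592.66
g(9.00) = -12079.35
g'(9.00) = -5316.19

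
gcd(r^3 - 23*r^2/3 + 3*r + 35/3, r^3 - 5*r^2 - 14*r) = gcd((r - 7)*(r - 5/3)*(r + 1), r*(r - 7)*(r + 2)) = r - 7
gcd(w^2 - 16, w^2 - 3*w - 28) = w + 4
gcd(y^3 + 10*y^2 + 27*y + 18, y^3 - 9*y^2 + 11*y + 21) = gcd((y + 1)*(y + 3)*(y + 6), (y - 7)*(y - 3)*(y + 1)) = y + 1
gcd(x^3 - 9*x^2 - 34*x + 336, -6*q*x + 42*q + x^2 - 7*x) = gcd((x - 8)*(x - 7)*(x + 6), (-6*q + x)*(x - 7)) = x - 7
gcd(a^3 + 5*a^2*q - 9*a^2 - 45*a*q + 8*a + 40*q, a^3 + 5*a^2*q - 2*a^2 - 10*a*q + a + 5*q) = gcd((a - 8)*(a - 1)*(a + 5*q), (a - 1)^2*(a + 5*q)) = a^2 + 5*a*q - a - 5*q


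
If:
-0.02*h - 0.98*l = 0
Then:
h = -49.0*l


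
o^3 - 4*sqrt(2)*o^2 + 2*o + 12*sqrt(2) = (o - 3*sqrt(2))*(o - 2*sqrt(2))*(o + sqrt(2))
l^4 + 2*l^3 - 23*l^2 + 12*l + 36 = (l - 3)*(l - 2)*(l + 1)*(l + 6)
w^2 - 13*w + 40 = (w - 8)*(w - 5)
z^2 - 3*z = z*(z - 3)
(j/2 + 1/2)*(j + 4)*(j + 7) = j^3/2 + 6*j^2 + 39*j/2 + 14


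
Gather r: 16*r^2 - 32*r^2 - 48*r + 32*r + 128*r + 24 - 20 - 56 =-16*r^2 + 112*r - 52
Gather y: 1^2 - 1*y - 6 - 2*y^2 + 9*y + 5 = -2*y^2 + 8*y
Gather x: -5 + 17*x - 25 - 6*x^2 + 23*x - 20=-6*x^2 + 40*x - 50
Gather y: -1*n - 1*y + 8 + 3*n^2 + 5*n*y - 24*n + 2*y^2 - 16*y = 3*n^2 - 25*n + 2*y^2 + y*(5*n - 17) + 8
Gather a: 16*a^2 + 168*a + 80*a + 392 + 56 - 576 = 16*a^2 + 248*a - 128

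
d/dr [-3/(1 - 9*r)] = -27/(9*r - 1)^2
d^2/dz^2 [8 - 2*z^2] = -4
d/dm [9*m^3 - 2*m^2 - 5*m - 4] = 27*m^2 - 4*m - 5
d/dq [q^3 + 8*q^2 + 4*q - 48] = 3*q^2 + 16*q + 4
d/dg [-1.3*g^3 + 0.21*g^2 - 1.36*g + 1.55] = -3.9*g^2 + 0.42*g - 1.36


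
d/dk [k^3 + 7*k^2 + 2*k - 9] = 3*k^2 + 14*k + 2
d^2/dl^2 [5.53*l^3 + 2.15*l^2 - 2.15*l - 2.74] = 33.18*l + 4.3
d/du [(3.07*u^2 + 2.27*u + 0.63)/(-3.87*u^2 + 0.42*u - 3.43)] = (10.0743*u^2 - 16.184*u - 8.0507)/(14.9769*u^4 - 3.2508*u^3 + 26.7246*u^2 - 2.8812*u + 11.7649)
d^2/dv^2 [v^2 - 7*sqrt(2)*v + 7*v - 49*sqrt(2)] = 2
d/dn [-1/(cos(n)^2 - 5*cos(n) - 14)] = (5 - 2*cos(n))*sin(n)/(sin(n)^2 + 5*cos(n) + 13)^2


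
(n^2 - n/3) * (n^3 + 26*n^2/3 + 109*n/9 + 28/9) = n^5 + 25*n^4/3 + 83*n^3/9 - 25*n^2/27 - 28*n/27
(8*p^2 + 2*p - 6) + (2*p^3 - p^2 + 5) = 2*p^3 + 7*p^2 + 2*p - 1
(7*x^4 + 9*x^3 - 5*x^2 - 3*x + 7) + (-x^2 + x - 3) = 7*x^4 + 9*x^3 - 6*x^2 - 2*x + 4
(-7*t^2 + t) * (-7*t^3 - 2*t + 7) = 49*t^5 - 7*t^4 + 14*t^3 - 51*t^2 + 7*t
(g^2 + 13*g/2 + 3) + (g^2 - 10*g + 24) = 2*g^2 - 7*g/2 + 27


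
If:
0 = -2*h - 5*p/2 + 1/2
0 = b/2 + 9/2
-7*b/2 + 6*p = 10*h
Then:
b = -9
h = 327/148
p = -58/37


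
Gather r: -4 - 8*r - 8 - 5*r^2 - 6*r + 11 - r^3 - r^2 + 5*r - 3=-r^3 - 6*r^2 - 9*r - 4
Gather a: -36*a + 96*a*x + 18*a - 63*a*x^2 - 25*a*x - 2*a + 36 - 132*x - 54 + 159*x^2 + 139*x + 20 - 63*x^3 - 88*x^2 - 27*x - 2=a*(-63*x^2 + 71*x - 20) - 63*x^3 + 71*x^2 - 20*x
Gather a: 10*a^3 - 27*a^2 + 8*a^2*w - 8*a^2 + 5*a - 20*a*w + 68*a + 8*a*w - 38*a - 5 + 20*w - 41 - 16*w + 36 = 10*a^3 + a^2*(8*w - 35) + a*(35 - 12*w) + 4*w - 10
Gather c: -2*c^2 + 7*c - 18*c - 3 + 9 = -2*c^2 - 11*c + 6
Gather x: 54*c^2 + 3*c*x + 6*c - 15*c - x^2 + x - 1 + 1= 54*c^2 - 9*c - x^2 + x*(3*c + 1)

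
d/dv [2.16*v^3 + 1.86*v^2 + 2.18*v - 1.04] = 6.48*v^2 + 3.72*v + 2.18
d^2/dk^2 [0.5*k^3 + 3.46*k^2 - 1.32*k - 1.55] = 3.0*k + 6.92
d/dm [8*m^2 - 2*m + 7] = 16*m - 2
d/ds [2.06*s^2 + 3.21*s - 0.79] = 4.12*s + 3.21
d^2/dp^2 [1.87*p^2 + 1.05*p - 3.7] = 3.74000000000000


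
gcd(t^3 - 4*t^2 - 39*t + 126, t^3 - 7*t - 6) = t - 3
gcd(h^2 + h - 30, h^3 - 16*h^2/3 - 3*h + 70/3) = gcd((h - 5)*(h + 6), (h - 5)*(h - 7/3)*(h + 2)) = h - 5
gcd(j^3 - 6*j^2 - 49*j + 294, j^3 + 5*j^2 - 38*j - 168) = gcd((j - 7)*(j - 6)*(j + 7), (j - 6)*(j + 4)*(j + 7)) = j^2 + j - 42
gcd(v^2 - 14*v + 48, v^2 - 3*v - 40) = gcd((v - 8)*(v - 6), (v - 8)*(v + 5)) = v - 8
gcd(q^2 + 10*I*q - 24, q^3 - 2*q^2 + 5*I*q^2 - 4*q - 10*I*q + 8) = q + 4*I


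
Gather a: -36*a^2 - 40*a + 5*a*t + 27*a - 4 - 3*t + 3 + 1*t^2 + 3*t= -36*a^2 + a*(5*t - 13) + t^2 - 1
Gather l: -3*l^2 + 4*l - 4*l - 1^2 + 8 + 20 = 27 - 3*l^2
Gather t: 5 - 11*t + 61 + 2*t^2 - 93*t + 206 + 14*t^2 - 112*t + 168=16*t^2 - 216*t + 440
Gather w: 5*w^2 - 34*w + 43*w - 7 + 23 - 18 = 5*w^2 + 9*w - 2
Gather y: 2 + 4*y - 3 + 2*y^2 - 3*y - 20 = 2*y^2 + y - 21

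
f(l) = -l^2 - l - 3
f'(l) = -2*l - 1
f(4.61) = -28.86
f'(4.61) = -10.22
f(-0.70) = -2.79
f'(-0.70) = 0.40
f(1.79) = -7.99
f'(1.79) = -4.58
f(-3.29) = -10.53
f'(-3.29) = 5.58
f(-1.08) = -3.09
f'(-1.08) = 1.16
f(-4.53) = -18.99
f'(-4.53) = 8.06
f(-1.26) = -3.33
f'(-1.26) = 1.52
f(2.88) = -14.17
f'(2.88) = -6.76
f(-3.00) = -9.00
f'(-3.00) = 5.00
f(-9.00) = -75.00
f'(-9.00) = 17.00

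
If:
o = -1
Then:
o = -1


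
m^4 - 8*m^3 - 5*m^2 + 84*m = m*(m - 7)*(m - 4)*(m + 3)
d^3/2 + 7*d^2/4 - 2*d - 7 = (d/2 + 1)*(d - 2)*(d + 7/2)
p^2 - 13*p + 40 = (p - 8)*(p - 5)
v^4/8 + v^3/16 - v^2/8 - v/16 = v*(v/4 + 1/4)*(v/2 + 1/4)*(v - 1)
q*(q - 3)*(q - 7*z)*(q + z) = q^4 - 6*q^3*z - 3*q^3 - 7*q^2*z^2 + 18*q^2*z + 21*q*z^2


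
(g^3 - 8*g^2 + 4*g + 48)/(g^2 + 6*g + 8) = (g^2 - 10*g + 24)/(g + 4)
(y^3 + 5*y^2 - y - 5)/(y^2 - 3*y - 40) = (y^2 - 1)/(y - 8)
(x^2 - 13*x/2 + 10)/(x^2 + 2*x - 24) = (x - 5/2)/(x + 6)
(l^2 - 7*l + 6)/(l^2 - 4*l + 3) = (l - 6)/(l - 3)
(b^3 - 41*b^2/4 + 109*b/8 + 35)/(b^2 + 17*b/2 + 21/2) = (8*b^3 - 82*b^2 + 109*b + 280)/(4*(2*b^2 + 17*b + 21))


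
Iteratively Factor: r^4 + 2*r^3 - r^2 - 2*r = (r)*(r^3 + 2*r^2 - r - 2) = r*(r + 2)*(r^2 - 1) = r*(r - 1)*(r + 2)*(r + 1)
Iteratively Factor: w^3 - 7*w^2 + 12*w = (w - 3)*(w^2 - 4*w) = w*(w - 3)*(w - 4)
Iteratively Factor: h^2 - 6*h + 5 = (h - 1)*(h - 5)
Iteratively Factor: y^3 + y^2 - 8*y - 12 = (y + 2)*(y^2 - y - 6) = (y - 3)*(y + 2)*(y + 2)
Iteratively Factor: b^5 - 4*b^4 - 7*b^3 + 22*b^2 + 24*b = (b - 3)*(b^4 - b^3 - 10*b^2 - 8*b) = b*(b - 3)*(b^3 - b^2 - 10*b - 8) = b*(b - 3)*(b + 2)*(b^2 - 3*b - 4) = b*(b - 4)*(b - 3)*(b + 2)*(b + 1)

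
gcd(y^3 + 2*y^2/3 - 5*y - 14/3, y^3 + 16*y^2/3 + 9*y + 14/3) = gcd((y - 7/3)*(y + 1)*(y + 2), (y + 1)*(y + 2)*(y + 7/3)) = y^2 + 3*y + 2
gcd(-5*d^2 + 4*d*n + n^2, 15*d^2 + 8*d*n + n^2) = 5*d + n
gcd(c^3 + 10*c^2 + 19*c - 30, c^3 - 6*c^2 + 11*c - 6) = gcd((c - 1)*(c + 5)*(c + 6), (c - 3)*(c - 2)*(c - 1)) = c - 1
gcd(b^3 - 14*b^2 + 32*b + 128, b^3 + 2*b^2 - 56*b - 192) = b - 8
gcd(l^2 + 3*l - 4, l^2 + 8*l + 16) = l + 4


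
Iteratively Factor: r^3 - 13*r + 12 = (r - 1)*(r^2 + r - 12) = (r - 3)*(r - 1)*(r + 4)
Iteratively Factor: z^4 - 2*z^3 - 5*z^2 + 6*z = (z - 3)*(z^3 + z^2 - 2*z) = (z - 3)*(z - 1)*(z^2 + 2*z) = (z - 3)*(z - 1)*(z + 2)*(z)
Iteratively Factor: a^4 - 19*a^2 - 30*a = (a)*(a^3 - 19*a - 30) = a*(a + 2)*(a^2 - 2*a - 15) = a*(a + 2)*(a + 3)*(a - 5)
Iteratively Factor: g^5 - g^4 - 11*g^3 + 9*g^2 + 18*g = (g)*(g^4 - g^3 - 11*g^2 + 9*g + 18) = g*(g - 2)*(g^3 + g^2 - 9*g - 9) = g*(g - 2)*(g + 3)*(g^2 - 2*g - 3) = g*(g - 3)*(g - 2)*(g + 3)*(g + 1)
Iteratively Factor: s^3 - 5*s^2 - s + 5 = (s + 1)*(s^2 - 6*s + 5) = (s - 1)*(s + 1)*(s - 5)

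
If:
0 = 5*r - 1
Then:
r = 1/5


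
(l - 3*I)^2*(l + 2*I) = l^3 - 4*I*l^2 + 3*l - 18*I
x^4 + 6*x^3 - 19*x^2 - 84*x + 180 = (x - 3)*(x - 2)*(x + 5)*(x + 6)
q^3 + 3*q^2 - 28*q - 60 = (q - 5)*(q + 2)*(q + 6)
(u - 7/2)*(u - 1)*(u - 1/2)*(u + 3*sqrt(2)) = u^4 - 5*u^3 + 3*sqrt(2)*u^3 - 15*sqrt(2)*u^2 + 23*u^2/4 - 7*u/4 + 69*sqrt(2)*u/4 - 21*sqrt(2)/4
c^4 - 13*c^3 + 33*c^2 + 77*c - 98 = (c - 7)^2*(c - 1)*(c + 2)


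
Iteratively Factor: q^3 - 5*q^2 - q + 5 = (q - 5)*(q^2 - 1) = (q - 5)*(q - 1)*(q + 1)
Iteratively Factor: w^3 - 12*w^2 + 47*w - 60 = (w - 4)*(w^2 - 8*w + 15) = (w - 4)*(w - 3)*(w - 5)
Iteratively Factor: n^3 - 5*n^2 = (n)*(n^2 - 5*n) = n^2*(n - 5)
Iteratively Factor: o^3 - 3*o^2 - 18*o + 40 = (o - 2)*(o^2 - o - 20) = (o - 5)*(o - 2)*(o + 4)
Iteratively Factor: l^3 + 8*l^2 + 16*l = (l)*(l^2 + 8*l + 16) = l*(l + 4)*(l + 4)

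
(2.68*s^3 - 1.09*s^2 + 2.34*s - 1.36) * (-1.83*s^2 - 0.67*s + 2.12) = -4.9044*s^5 + 0.1991*s^4 + 2.1297*s^3 - 1.3898*s^2 + 5.872*s - 2.8832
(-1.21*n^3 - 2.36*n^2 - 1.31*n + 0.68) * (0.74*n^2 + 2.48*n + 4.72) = -0.8954*n^5 - 4.7472*n^4 - 12.5334*n^3 - 13.8848*n^2 - 4.4968*n + 3.2096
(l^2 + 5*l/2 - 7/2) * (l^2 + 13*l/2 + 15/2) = l^4 + 9*l^3 + 81*l^2/4 - 4*l - 105/4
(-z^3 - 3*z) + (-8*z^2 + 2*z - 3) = -z^3 - 8*z^2 - z - 3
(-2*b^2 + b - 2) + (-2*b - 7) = -2*b^2 - b - 9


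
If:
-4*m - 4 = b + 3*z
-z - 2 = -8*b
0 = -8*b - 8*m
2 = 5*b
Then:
No Solution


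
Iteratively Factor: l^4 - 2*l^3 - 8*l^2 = (l)*(l^3 - 2*l^2 - 8*l) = l*(l - 4)*(l^2 + 2*l) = l^2*(l - 4)*(l + 2)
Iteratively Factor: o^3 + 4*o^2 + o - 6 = (o + 2)*(o^2 + 2*o - 3) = (o - 1)*(o + 2)*(o + 3)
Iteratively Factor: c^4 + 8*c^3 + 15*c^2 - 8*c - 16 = (c + 1)*(c^3 + 7*c^2 + 8*c - 16) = (c + 1)*(c + 4)*(c^2 + 3*c - 4) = (c + 1)*(c + 4)^2*(c - 1)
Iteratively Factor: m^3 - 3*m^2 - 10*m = (m)*(m^2 - 3*m - 10) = m*(m + 2)*(m - 5)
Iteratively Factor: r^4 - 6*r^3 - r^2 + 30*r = (r)*(r^3 - 6*r^2 - r + 30) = r*(r - 5)*(r^2 - r - 6) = r*(r - 5)*(r - 3)*(r + 2)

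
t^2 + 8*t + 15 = (t + 3)*(t + 5)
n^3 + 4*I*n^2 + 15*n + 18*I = (n - 3*I)*(n + I)*(n + 6*I)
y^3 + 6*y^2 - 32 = (y - 2)*(y + 4)^2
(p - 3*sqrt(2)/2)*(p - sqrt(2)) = p^2 - 5*sqrt(2)*p/2 + 3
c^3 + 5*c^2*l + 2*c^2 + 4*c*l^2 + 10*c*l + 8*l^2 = (c + 2)*(c + l)*(c + 4*l)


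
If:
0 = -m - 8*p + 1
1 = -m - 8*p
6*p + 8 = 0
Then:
No Solution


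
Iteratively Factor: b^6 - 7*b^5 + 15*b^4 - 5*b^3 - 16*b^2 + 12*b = (b - 1)*(b^5 - 6*b^4 + 9*b^3 + 4*b^2 - 12*b) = (b - 2)*(b - 1)*(b^4 - 4*b^3 + b^2 + 6*b) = (b - 2)^2*(b - 1)*(b^3 - 2*b^2 - 3*b) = b*(b - 2)^2*(b - 1)*(b^2 - 2*b - 3) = b*(b - 3)*(b - 2)^2*(b - 1)*(b + 1)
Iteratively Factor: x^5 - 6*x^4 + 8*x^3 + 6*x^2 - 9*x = (x)*(x^4 - 6*x^3 + 8*x^2 + 6*x - 9) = x*(x - 1)*(x^3 - 5*x^2 + 3*x + 9) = x*(x - 3)*(x - 1)*(x^2 - 2*x - 3) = x*(x - 3)^2*(x - 1)*(x + 1)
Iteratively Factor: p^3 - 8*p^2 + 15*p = (p - 3)*(p^2 - 5*p) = (p - 5)*(p - 3)*(p)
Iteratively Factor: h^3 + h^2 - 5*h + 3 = (h - 1)*(h^2 + 2*h - 3) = (h - 1)*(h + 3)*(h - 1)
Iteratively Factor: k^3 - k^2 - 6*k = (k + 2)*(k^2 - 3*k) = (k - 3)*(k + 2)*(k)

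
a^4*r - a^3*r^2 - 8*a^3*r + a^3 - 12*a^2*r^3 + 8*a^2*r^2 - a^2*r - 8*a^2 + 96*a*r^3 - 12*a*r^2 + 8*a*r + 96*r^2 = (a - 8)*(a - 4*r)*(a + 3*r)*(a*r + 1)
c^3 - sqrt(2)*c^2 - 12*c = c*(c - 3*sqrt(2))*(c + 2*sqrt(2))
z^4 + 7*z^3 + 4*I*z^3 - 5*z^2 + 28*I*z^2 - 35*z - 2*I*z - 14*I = (z + 7)*(z + I)^2*(z + 2*I)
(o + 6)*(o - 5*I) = o^2 + 6*o - 5*I*o - 30*I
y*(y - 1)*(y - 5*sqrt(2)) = y^3 - 5*sqrt(2)*y^2 - y^2 + 5*sqrt(2)*y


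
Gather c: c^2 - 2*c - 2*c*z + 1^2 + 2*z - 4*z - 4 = c^2 + c*(-2*z - 2) - 2*z - 3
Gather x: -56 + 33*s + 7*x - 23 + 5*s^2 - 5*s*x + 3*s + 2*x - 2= 5*s^2 + 36*s + x*(9 - 5*s) - 81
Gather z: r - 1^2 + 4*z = r + 4*z - 1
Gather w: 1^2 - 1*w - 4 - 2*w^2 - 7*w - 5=-2*w^2 - 8*w - 8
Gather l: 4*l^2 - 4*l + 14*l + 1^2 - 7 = 4*l^2 + 10*l - 6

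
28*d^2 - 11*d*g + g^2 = (-7*d + g)*(-4*d + g)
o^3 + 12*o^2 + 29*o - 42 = (o - 1)*(o + 6)*(o + 7)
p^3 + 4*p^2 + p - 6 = (p - 1)*(p + 2)*(p + 3)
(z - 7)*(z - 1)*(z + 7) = z^3 - z^2 - 49*z + 49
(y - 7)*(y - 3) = y^2 - 10*y + 21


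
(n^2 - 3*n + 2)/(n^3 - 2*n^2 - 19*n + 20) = (n - 2)/(n^2 - n - 20)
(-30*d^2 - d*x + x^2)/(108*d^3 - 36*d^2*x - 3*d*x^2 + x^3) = (5*d + x)/(-18*d^2 + 3*d*x + x^2)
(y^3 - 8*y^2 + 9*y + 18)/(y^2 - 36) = (y^2 - 2*y - 3)/(y + 6)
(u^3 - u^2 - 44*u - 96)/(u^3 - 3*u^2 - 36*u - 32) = (u + 3)/(u + 1)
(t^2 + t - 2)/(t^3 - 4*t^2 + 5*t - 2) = (t + 2)/(t^2 - 3*t + 2)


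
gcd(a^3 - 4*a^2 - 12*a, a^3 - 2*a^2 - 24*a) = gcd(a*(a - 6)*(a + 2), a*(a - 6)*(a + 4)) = a^2 - 6*a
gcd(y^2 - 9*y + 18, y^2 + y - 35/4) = 1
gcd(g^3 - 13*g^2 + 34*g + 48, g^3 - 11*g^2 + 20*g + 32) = g^2 - 7*g - 8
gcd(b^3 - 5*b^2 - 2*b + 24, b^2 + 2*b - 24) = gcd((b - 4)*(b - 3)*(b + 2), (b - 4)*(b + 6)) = b - 4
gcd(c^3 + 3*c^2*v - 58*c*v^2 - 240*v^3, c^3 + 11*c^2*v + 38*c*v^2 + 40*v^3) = c + 5*v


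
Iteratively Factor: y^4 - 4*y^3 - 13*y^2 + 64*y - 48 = (y + 4)*(y^3 - 8*y^2 + 19*y - 12) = (y - 1)*(y + 4)*(y^2 - 7*y + 12) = (y - 3)*(y - 1)*(y + 4)*(y - 4)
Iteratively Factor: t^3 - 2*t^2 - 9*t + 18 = (t - 2)*(t^2 - 9) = (t - 2)*(t + 3)*(t - 3)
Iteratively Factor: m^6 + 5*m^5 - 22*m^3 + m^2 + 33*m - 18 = (m + 2)*(m^5 + 3*m^4 - 6*m^3 - 10*m^2 + 21*m - 9) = (m - 1)*(m + 2)*(m^4 + 4*m^3 - 2*m^2 - 12*m + 9) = (m - 1)*(m + 2)*(m + 3)*(m^3 + m^2 - 5*m + 3) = (m - 1)*(m + 2)*(m + 3)^2*(m^2 - 2*m + 1) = (m - 1)^2*(m + 2)*(m + 3)^2*(m - 1)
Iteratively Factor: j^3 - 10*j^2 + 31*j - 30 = (j - 3)*(j^2 - 7*j + 10) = (j - 5)*(j - 3)*(j - 2)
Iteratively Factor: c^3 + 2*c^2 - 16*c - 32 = (c + 4)*(c^2 - 2*c - 8) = (c - 4)*(c + 4)*(c + 2)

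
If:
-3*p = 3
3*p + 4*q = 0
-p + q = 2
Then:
No Solution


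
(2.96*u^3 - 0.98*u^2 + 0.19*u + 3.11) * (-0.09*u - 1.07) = -0.2664*u^4 - 3.079*u^3 + 1.0315*u^2 - 0.4832*u - 3.3277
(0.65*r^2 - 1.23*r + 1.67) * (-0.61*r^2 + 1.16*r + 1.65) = -0.3965*r^4 + 1.5043*r^3 - 1.373*r^2 - 0.0923000000000003*r + 2.7555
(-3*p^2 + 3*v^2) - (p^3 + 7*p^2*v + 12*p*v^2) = -p^3 - 7*p^2*v - 3*p^2 - 12*p*v^2 + 3*v^2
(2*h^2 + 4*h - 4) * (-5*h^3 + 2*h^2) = -10*h^5 - 16*h^4 + 28*h^3 - 8*h^2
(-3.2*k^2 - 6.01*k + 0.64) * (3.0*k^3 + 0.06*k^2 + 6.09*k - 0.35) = -9.6*k^5 - 18.222*k^4 - 17.9286*k^3 - 35.4425*k^2 + 6.0011*k - 0.224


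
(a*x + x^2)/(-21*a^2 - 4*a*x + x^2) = x*(a + x)/(-21*a^2 - 4*a*x + x^2)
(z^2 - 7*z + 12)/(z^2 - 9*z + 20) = (z - 3)/(z - 5)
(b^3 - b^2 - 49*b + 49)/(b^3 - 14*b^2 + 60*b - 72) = (b^3 - b^2 - 49*b + 49)/(b^3 - 14*b^2 + 60*b - 72)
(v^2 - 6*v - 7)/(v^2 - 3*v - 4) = (v - 7)/(v - 4)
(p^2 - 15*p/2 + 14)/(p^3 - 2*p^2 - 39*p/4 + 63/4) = 2*(p - 4)/(2*p^2 + 3*p - 9)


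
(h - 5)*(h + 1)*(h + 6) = h^3 + 2*h^2 - 29*h - 30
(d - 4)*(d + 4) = d^2 - 16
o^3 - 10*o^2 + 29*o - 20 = (o - 5)*(o - 4)*(o - 1)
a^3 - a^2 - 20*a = a*(a - 5)*(a + 4)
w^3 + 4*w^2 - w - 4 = (w - 1)*(w + 1)*(w + 4)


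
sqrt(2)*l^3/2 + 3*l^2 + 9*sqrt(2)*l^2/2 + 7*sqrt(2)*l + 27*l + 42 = (l + 7)*(l + 3*sqrt(2))*(sqrt(2)*l/2 + sqrt(2))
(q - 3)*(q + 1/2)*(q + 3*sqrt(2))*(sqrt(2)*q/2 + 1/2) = sqrt(2)*q^4/2 - 5*sqrt(2)*q^3/4 + 7*q^3/2 - 35*q^2/4 + 3*sqrt(2)*q^2/4 - 15*sqrt(2)*q/4 - 21*q/4 - 9*sqrt(2)/4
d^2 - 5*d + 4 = (d - 4)*(d - 1)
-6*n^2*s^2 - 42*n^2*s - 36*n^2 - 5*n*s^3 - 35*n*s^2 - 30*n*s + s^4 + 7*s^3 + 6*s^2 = (-6*n + s)*(n + s)*(s + 1)*(s + 6)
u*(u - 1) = u^2 - u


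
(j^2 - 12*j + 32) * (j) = j^3 - 12*j^2 + 32*j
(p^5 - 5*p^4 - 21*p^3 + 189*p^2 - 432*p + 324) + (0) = p^5 - 5*p^4 - 21*p^3 + 189*p^2 - 432*p + 324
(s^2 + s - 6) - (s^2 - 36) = s + 30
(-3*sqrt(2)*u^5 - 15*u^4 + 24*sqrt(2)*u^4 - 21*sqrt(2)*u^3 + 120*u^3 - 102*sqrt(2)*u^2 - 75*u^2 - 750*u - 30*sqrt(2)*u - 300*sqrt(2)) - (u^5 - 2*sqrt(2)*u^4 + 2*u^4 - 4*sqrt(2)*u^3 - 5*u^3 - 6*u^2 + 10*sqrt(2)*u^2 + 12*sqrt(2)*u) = -3*sqrt(2)*u^5 - u^5 - 17*u^4 + 26*sqrt(2)*u^4 - 17*sqrt(2)*u^3 + 125*u^3 - 112*sqrt(2)*u^2 - 69*u^2 - 750*u - 42*sqrt(2)*u - 300*sqrt(2)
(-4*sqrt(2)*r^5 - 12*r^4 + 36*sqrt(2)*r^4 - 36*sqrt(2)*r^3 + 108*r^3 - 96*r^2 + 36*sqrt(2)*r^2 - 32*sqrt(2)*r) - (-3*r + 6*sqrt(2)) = -4*sqrt(2)*r^5 - 12*r^4 + 36*sqrt(2)*r^4 - 36*sqrt(2)*r^3 + 108*r^3 - 96*r^2 + 36*sqrt(2)*r^2 - 32*sqrt(2)*r + 3*r - 6*sqrt(2)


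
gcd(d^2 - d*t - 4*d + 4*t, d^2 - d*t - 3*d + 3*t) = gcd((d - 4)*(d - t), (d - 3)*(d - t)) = -d + t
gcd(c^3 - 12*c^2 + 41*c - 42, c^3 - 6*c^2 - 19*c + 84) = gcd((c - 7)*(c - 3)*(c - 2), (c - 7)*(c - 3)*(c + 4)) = c^2 - 10*c + 21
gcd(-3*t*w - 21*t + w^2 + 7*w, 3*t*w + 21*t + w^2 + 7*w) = w + 7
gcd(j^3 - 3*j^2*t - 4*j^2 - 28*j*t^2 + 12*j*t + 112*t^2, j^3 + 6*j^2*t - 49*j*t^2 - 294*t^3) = -j + 7*t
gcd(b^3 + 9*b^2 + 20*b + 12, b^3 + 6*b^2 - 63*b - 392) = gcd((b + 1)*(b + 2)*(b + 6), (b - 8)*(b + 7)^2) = 1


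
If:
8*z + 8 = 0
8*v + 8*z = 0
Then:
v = 1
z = -1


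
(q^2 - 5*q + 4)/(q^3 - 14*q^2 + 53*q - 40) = (q - 4)/(q^2 - 13*q + 40)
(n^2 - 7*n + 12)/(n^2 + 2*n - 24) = (n - 3)/(n + 6)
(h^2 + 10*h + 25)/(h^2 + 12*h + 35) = (h + 5)/(h + 7)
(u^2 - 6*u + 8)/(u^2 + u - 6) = (u - 4)/(u + 3)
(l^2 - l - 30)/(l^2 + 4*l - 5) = (l - 6)/(l - 1)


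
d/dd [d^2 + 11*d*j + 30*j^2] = 2*d + 11*j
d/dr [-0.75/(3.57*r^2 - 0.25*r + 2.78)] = (5.355*r - 0.1875)/(3.57*r^2 - 0.25*r + 2.78)^2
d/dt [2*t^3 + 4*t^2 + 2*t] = 6*t^2 + 8*t + 2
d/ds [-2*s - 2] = -2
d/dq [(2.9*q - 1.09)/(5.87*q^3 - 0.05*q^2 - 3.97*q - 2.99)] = (-34.046*q^3 + 19.3399*q^2 - 0.109*q - 12.9983)/(34.4569*q^6 - 0.587*q^5 - 46.6053*q^4 - 34.7056*q^3 + 16.0599*q^2 + 23.7406*q + 8.9401)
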